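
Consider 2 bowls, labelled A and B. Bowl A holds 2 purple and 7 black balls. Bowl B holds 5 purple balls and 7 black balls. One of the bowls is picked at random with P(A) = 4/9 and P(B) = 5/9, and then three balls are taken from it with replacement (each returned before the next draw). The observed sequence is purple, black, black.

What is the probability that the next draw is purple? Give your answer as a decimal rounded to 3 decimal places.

The likelihood of the observed sequence under each hypothesis: P(data | bowl A) = (2/9)(7/9)(7/9) = 0.13443; P(data | bowl B) = (5/12)(7/12)(7/12) = 0.14178.
Weighting by the prior gives 4/9 · 0.13443 = 0.059747, 5/9 · 0.14178 = 0.078768; summing to 0.13851.
The posterior is then P(bowl A | data) = 0.43134, P(bowl B | data) = 0.56866.
So P(purple next | data) = Σ P(purple next | H) P(H | data) = (2/9)(0.43134) + (5/12)(0.56866) = 0.3328.

0.333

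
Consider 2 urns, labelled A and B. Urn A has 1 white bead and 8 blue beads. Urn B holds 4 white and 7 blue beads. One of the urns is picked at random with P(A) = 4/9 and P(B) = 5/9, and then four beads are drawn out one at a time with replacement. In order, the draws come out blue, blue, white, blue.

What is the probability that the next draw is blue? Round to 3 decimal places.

0.737

The likelihood of the observed sequence under each hypothesis: P(data | urn A) = (8/9)(8/9)(1/9)(8/9) = 0.078037; P(data | urn B) = (7/11)(7/11)(4/11)(7/11) = 0.093709.
The prior-weighted likelihoods are 4/9 · 0.078037 = 0.034683, 5/9 · 0.093709 = 0.052061; summing to 0.086744.
Normalising, the posterior is P(urn A | data) = 0.39983, P(urn B | data) = 0.60017.
The predictive probability is P(blue next | data) = (8/9)(0.39983) + (7/11)(0.60017) = 0.73733.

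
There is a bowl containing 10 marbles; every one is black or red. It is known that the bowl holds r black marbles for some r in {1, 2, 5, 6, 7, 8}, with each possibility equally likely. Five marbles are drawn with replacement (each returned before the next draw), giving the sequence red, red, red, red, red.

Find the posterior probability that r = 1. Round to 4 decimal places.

0.6136

For each hypothesis, P(data | H) works out to: P(data | r = 1) = (9/10)(9/10)(9/10)(9/10)(9/10) = 0.59049; P(data | r = 2) = (8/10)(8/10)(8/10)(8/10)(8/10) = 0.32768; P(data | r = 5) = (5/10)(5/10)(5/10)(5/10)(5/10) = 0.03125; P(data | r = 6) = (4/10)(4/10)(4/10)(4/10)(4/10) = 0.01024; P(data | r = 7) = (3/10)(3/10)(3/10)(3/10)(3/10) = 0.00243; P(data | r = 8) = (2/10)(2/10)(2/10)(2/10)(2/10) = 0.00032.
The prior-weighted likelihoods are 1/6 · 0.59049 = 0.098415, 1/6 · 0.32768 = 0.054613, 1/6 · 0.03125 = 0.0052083, 1/6 · 0.01024 = 0.0017067, 1/6 · 0.00243 = 0.000405, 1/6 · 0.00032 = 5.3333e-05; summing to 0.1604.
Hence P(r = 1 | data) = (0.098415) / (0.1604) = 0.61355.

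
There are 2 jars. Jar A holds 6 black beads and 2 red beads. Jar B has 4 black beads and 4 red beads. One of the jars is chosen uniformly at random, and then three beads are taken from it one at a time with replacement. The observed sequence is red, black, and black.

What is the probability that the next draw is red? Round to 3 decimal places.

0.368

For each hypothesis, P(data | H) works out to: P(data | jar A) = (2/8)(6/8)(6/8) = 9/64; P(data | jar B) = (4/8)(4/8)(4/8) = 1/8.
Weighting by the prior gives 1/2 · 9/64 = 9/128, 1/2 · 1/8 = 1/16; these sum to 17/128.
Dividing through by the total gives posterior P(jar A | data) = 9/17, P(jar B | data) = 8/17.
The predictive probability is P(red next | data) = (1/4)(9/17) + (1/2)(8/17) = 25/68.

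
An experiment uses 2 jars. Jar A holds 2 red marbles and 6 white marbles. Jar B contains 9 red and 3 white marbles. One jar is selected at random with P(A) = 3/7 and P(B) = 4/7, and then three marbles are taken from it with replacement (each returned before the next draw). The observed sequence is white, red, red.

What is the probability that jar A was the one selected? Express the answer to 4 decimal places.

Under each hypothesis, the probability of the observed sequence is: P(data | jar A) = (6/8)(2/8)(2/8) = 3/64; P(data | jar B) = (3/12)(9/12)(9/12) = 9/64.
The prior-weighted likelihoods are 3/7 · 3/64 = 9/448, 4/7 · 9/64 = 9/112; summing to 45/448.
So P(jar A | data) = (9/448) / (45/448) = 1/5.

0.2000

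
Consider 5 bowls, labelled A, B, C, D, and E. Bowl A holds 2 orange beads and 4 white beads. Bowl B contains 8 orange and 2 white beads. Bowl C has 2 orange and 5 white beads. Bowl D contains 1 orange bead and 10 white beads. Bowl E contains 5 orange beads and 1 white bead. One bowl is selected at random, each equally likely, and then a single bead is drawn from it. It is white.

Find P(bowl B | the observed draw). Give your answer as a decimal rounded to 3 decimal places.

Under each hypothesis, the probability of this draw is: P(data | bowl A) = (4/6) = 0.66667; P(data | bowl B) = (2/10) = 0.2; P(data | bowl C) = (5/7) = 0.71429; P(data | bowl D) = (10/11) = 0.90909; P(data | bowl E) = (1/6) = 0.16667.
Weighting by the prior gives 1/5 · 0.66667 = 0.13333, 1/5 · 0.2 = 0.04, 1/5 · 0.71429 = 0.14286, 1/5 · 0.90909 = 0.18182, 1/5 · 0.16667 = 0.033333; summing to 0.53134.
Hence P(bowl B | data) = (0.04) / (0.53134) = 0.075281.

0.075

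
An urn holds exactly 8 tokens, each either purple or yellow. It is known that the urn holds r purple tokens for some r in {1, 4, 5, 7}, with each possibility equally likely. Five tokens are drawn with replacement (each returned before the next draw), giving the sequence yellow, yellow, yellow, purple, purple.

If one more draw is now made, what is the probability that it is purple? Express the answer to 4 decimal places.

Compute the likelihood of the observed sequence for each case: P(data | r = 1) = (7/8)(7/8)(7/8)(1/8)(1/8) = 0.010468; P(data | r = 4) = (4/8)(4/8)(4/8)(4/8)(4/8) = 0.03125; P(data | r = 5) = (3/8)(3/8)(3/8)(5/8)(5/8) = 0.020599; P(data | r = 7) = (1/8)(1/8)(1/8)(7/8)(7/8) = 0.0014954.
Multiplying each by its prior: 1/4 · 0.010468 = 0.0026169, 1/4 · 0.03125 = 0.0078125, 1/4 · 0.020599 = 0.0051498, 1/4 · 0.0014954 = 0.00037384; with total 0.015953.
The posterior is then P(r = 1 | data) = 0.16404, P(r = 4 | data) = 0.48972, P(r = 5 | data) = 0.32281, P(r = 7 | data) = 0.023434.
So P(purple next | data) = Σ P(purple next | H) P(H | data) = (1/8)(0.16404) + (1/2)(0.48972) + (5/8)(0.32281) + (7/8)(0.023434) = 0.48763.

0.4876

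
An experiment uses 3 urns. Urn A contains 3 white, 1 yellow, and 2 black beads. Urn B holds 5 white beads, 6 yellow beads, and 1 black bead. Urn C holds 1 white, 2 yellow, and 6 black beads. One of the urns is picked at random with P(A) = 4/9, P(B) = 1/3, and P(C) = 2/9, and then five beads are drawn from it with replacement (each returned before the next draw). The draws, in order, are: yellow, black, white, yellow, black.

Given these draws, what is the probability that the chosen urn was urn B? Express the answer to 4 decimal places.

For each hypothesis, P(data | H) works out to: P(data | urn A) = (1/6)(2/6)(3/6)(1/6)(2/6) = 0.0015432; P(data | urn B) = (6/12)(1/12)(5/12)(6/12)(1/12) = 0.00072338; P(data | urn C) = (2/9)(6/9)(1/9)(2/9)(6/9) = 0.0024387.
Multiplying each by its prior: 4/9 · 0.0015432 = 0.00068587, 1/3 · 0.00072338 = 0.00024113, 2/9 · 0.0024387 = 0.00054192; these sum to 0.0014689.
Hence P(urn B | data) = (0.00024113) / (0.0014689) = 0.16415.

0.1642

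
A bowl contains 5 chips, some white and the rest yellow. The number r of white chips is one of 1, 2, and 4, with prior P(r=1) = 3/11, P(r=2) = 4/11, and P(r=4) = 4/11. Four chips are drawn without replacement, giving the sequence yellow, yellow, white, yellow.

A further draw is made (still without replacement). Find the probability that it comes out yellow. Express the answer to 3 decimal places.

0.600

Under each hypothesis, the probability of the observed sequence is: P(data | r = 1) = (4/5)(3/4)(1/3)(2/2) = 1/5; P(data | r = 2) = (3/5)(2/4)(2/3)(1/2) = 1/10; P(data | r = 4) = (1/5)(0/4) = 0.
The prior-weighted likelihoods are 3/11 · 1/5 = 3/55, 4/11 · 1/10 = 2/55, 4/11 · 0 = 0; summing to 1/11.
Dividing through by the total gives posterior P(r = 1 | data) = 3/5, P(r = 2 | data) = 2/5, P(r = 4 | data) = 0.
The predictive probability is P(yellow next | data) = (1)(3/5) + (0)(2/5) = 3/5.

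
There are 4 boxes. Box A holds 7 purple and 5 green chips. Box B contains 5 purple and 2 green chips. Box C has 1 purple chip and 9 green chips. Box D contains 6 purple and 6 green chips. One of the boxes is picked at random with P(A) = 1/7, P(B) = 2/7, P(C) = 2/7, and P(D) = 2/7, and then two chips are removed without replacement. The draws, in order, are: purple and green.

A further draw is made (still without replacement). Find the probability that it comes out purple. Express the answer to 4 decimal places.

0.5467

For each hypothesis, P(data | H) works out to: P(data | box A) = (7/12)(5/11) = 0.26515; P(data | box B) = (5/7)(2/6) = 0.2381; P(data | box C) = (1/10)(9/9) = 0.1; P(data | box D) = (6/12)(6/11) = 0.27273.
Weighting by the prior gives 1/7 · 0.26515 = 0.037879, 2/7 · 0.2381 = 0.068027, 2/7 · 0.1 = 0.028571, 2/7 · 0.27273 = 0.077922; with total 0.2124.
Normalising, the posterior is P(box A | data) = 0.17834, P(box B | data) = 0.32028, P(box C | data) = 0.13452, P(box D | data) = 0.36687.
Averaging over the posterior, P(purple next | data) = (3/5)(0.17834) + (4/5)(0.32028) + (0)(0.13452) + (1/2)(0.36687) = 0.54666.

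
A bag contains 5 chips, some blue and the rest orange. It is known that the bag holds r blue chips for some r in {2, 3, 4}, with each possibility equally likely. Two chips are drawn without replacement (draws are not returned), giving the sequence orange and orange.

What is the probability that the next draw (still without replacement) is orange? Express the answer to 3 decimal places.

For each hypothesis, P(data | H) works out to: P(data | r = 2) = (3/5)(2/4) = 3/10; P(data | r = 3) = (2/5)(1/4) = 1/10; P(data | r = 4) = (1/5)(0/4) = 0.
The prior-weighted likelihoods are 1/3 · 3/10 = 1/10, 1/3 · 1/10 = 1/30, 1/3 · 0 = 0; these sum to 2/15.
Normalising, the posterior is P(r = 2 | data) = 3/4, P(r = 3 | data) = 1/4, P(r = 4 | data) = 0.
So P(orange next | data) = Σ P(orange next | H) P(H | data) = (1/3)(3/4) + (0)(1/4) = 1/4.

0.250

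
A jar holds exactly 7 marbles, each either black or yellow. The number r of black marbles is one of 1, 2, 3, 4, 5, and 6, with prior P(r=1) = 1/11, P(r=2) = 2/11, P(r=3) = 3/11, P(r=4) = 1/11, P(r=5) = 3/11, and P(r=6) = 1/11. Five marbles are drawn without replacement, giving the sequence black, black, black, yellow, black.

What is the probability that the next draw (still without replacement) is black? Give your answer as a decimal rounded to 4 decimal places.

Compute the likelihood of the observed sequence for each case: P(data | r = 1) = (1/7)(0/6) = 0; P(data | r = 2) = (2/7)(1/6)(0/5) = 0; P(data | r = 3) = (3/7)(2/6)(1/5)(4/4)(0/3) = 0; P(data | r = 4) = (4/7)(3/6)(2/5)(3/4)(1/3) = 1/35; P(data | r = 5) = (5/7)(4/6)(3/5)(2/4)(2/3) = 2/21; P(data | r = 6) = (6/7)(5/6)(4/5)(1/4)(3/3) = 1/7.
Weighting by the prior gives 1/11 · 0 = 0, 2/11 · 0 = 0, 3/11 · 0 = 0, 1/11 · 1/35 = 1/385, 3/11 · 2/21 = 2/77, 1/11 · 1/7 = 1/77; with total 16/385.
Dividing through by the total gives posterior P(r = 1 | data) = 0, P(r = 2 | data) = 0, P(r = 3 | data) = 0, P(r = 4 | data) = 1/16, P(r = 5 | data) = 5/8, P(r = 6 | data) = 5/16.
So P(black next | data) = Σ P(black next | H) P(H | data) = (0)(1/16) + (1/2)(5/8) + (1)(5/16) = 5/8.

0.6250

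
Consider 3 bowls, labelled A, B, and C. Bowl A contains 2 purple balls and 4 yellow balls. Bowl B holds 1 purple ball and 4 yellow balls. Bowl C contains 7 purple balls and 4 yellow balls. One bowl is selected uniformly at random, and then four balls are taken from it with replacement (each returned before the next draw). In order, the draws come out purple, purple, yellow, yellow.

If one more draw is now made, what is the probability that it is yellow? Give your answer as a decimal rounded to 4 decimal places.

Under each hypothesis, the probability of the observed sequence is: P(data | bowl A) = (2/6)(2/6)(4/6)(4/6) = 0.049383; P(data | bowl B) = (1/5)(1/5)(4/5)(4/5) = 0.0256; P(data | bowl C) = (7/11)(7/11)(4/11)(4/11) = 0.053548.
Multiplying each by its prior: 1/3 · 0.049383 = 0.016461, 1/3 · 0.0256 = 0.0085333, 1/3 · 0.053548 = 0.017849; summing to 0.042844.
The posterior is then P(bowl A | data) = 0.38421, P(bowl B | data) = 0.19917, P(bowl C | data) = 0.41662.
So P(yellow next | data) = Σ P(yellow next | H) P(H | data) = (2/3)(0.38421) + (4/5)(0.19917) + (4/11)(0.41662) = 0.56698.

0.5670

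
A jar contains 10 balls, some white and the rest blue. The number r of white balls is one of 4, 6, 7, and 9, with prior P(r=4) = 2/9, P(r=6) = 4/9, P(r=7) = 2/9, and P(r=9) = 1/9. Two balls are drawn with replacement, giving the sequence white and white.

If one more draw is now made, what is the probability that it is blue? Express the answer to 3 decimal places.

The likelihood of the observed sequence under each hypothesis: P(data | r = 4) = (4/10)(4/10) = 4/25; P(data | r = 6) = (6/10)(6/10) = 9/25; P(data | r = 7) = (7/10)(7/10) = 49/100; P(data | r = 9) = (9/10)(9/10) = 81/100.
Multiplying each by its prior: 2/9 · 4/25 = 8/225, 4/9 · 9/25 = 4/25, 2/9 · 49/100 = 49/450, 1/9 · 81/100 = 9/100; summing to 71/180.
Dividing through by the total gives posterior P(r = 4 | data) = 0.090141, P(r = 6 | data) = 0.40563, P(r = 7 | data) = 0.27606, P(r = 9 | data) = 0.22817.
So P(blue next | data) = Σ P(blue next | H) P(H | data) = (3/5)(0.090141) + (2/5)(0.40563) + (3/10)(0.27606) + (1/10)(0.22817) = 0.32197.

0.322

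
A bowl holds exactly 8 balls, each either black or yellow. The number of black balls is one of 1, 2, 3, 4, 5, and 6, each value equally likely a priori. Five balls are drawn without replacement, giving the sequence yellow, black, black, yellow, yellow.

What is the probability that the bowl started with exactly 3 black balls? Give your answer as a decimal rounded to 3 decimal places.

0.357

Compute the likelihood of the observed sequence for each case: P(data | r = 1) = (7/8)(1/7)(0/6) = 0; P(data | r = 2) = (6/8)(2/7)(1/6)(5/5)(4/4) = 1/28; P(data | r = 3) = (5/8)(3/7)(2/6)(4/5)(3/4) = 3/56; P(data | r = 4) = (4/8)(4/7)(3/6)(3/5)(2/4) = 3/70; P(data | r = 5) = (3/8)(5/7)(4/6)(2/5)(1/4) = 1/56; P(data | r = 6) = (2/8)(6/7)(5/6)(1/5)(0/4) = 0.
The prior-weighted likelihoods are 1/6 · 0 = 0, 1/6 · 1/28 = 1/168, 1/6 · 3/56 = 1/112, 1/6 · 3/70 = 1/140, 1/6 · 1/56 = 1/336, 1/6 · 0 = 0; with total 1/40.
Hence P(r = 3 | data) = (1/112) / (1/40) = 5/14.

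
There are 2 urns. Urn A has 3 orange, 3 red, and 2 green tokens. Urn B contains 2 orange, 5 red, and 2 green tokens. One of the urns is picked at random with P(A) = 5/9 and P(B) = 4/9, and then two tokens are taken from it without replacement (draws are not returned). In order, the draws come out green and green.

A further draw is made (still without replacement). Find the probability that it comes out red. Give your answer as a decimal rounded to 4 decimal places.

0.5822

Compute the likelihood of the observed sequence for each case: P(data | urn A) = (2/8)(1/7) = 0.035714; P(data | urn B) = (2/9)(1/8) = 0.027778.
The prior-weighted likelihoods are 5/9 · 0.035714 = 0.019841, 4/9 · 0.027778 = 0.012346; summing to 0.032187.
The posterior is then P(urn A | data) = 0.61644, P(urn B | data) = 0.38356.
The predictive probability is P(red next | data) = (1/2)(0.61644) + (5/7)(0.38356) = 0.58219.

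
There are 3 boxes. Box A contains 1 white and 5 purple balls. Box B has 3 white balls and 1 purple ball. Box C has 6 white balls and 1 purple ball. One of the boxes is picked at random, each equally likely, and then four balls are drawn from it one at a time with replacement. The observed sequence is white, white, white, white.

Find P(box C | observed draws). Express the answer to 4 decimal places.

0.6299

Under each hypothesis, the probability of the observed sequence is: P(data | box A) = (1/6)(1/6)(1/6)(1/6) = 0.0007716; P(data | box B) = (3/4)(3/4)(3/4)(3/4) = 0.31641; P(data | box C) = (6/7)(6/7)(6/7)(6/7) = 0.53978.
The prior-weighted likelihoods are 1/3 · 0.0007716 = 0.0002572, 1/3 · 0.31641 = 0.10547, 1/3 · 0.53978 = 0.17993; with total 0.28565.
Hence P(box C | data) = (0.17993) / (0.28565) = 0.62988.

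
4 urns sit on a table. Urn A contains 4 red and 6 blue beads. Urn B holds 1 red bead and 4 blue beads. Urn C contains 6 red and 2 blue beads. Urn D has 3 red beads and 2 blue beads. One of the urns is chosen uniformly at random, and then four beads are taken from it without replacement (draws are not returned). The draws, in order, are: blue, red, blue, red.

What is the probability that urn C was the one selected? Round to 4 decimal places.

0.1724

Compute the likelihood of the observed sequence for each case: P(data | urn A) = (6/10)(4/9)(5/8)(3/7) = 1/14; P(data | urn B) = (4/5)(1/4)(3/3)(0/2) = 0; P(data | urn C) = (2/8)(6/7)(1/6)(5/5) = 1/28; P(data | urn D) = (2/5)(3/4)(1/3)(2/2) = 1/10.
Multiplying each by its prior: 1/4 · 1/14 = 1/56, 1/4 · 0 = 0, 1/4 · 1/28 = 1/112, 1/4 · 1/10 = 1/40; summing to 29/560.
Therefore the posterior P(urn C | data) = (1/112) / (29/560) = 5/29.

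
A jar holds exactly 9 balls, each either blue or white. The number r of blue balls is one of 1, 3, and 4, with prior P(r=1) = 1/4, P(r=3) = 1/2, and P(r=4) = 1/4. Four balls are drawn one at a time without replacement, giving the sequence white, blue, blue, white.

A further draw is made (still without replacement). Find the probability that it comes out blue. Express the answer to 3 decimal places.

Compute the likelihood of the observed sequence for each case: P(data | r = 1) = (8/9)(1/8)(0/7) = 0; P(data | r = 3) = (6/9)(3/8)(2/7)(5/6) = 5/84; P(data | r = 4) = (5/9)(4/8)(3/7)(4/6) = 5/63.
Multiplying each by its prior: 1/4 · 0 = 0, 1/2 · 5/84 = 5/168, 1/4 · 5/63 = 5/252; these sum to 25/504.
The posterior is then P(r = 1 | data) = 0, P(r = 3 | data) = 3/5, P(r = 4 | data) = 2/5.
Averaging over the posterior, P(blue next | data) = (1/5)(3/5) + (2/5)(2/5) = 7/25.

0.280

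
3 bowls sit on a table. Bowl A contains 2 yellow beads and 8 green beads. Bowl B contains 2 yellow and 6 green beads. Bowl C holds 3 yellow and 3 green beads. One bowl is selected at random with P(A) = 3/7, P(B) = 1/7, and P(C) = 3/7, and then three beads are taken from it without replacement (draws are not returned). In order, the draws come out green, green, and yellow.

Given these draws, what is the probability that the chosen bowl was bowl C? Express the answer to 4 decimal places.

Compute the likelihood of the observed sequence for each case: P(data | bowl A) = (8/10)(7/9)(2/8) = 7/45; P(data | bowl B) = (6/8)(5/7)(2/6) = 5/28; P(data | bowl C) = (3/6)(2/5)(3/4) = 3/20.
Weighting by the prior gives 3/7 · 7/45 = 1/15, 1/7 · 5/28 = 5/196, 3/7 · 3/20 = 9/140; summing to 23/147.
So P(bowl C | data) = (9/140) / (23/147) = 189/460.

0.4109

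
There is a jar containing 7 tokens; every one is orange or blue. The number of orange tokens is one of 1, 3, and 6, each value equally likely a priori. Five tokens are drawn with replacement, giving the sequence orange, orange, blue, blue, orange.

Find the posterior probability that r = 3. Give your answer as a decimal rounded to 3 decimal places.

0.632

For each hypothesis, P(data | H) works out to: P(data | r = 1) = (1/7)(1/7)(6/7)(6/7)(1/7) = 0.002142; P(data | r = 3) = (3/7)(3/7)(4/7)(4/7)(3/7) = 0.025704; P(data | r = 6) = (6/7)(6/7)(1/7)(1/7)(6/7) = 0.012852.
Multiplying each by its prior: 1/3 · 0.002142 = 0.00071399, 1/3 · 0.025704 = 0.0085679, 1/3 · 0.012852 = 0.0042839; with total 0.013566.
Therefore the posterior P(r = 3 | data) = (0.0085679) / (0.013566) = 0.63158.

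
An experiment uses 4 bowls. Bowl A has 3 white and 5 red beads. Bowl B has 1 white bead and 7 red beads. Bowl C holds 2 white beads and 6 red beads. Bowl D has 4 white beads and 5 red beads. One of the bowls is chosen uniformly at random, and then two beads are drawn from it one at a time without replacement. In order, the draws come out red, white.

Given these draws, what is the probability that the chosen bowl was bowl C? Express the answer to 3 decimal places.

0.242

Compute the likelihood of the observed sequence for each case: P(data | bowl A) = (5/8)(3/7) = 0.26786; P(data | bowl B) = (7/8)(1/7) = 0.125; P(data | bowl C) = (6/8)(2/7) = 0.21429; P(data | bowl D) = (5/9)(4/8) = 0.27778.
Multiplying each by its prior: 1/4 · 0.26786 = 0.066964, 1/4 · 0.125 = 0.03125, 1/4 · 0.21429 = 0.053571, 1/4 · 0.27778 = 0.069444; with total 0.22123.
So P(bowl C | data) = (0.053571) / (0.22123) = 0.24215.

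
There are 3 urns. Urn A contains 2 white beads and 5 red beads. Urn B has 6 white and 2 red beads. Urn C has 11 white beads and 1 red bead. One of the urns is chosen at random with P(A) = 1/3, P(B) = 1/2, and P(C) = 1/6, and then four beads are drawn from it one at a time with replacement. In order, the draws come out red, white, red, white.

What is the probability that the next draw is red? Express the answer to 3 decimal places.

0.444

The likelihood of the observed sequence under each hypothesis: P(data | urn A) = (5/7)(2/7)(5/7)(2/7) = 0.041649; P(data | urn B) = (2/8)(6/8)(2/8)(6/8) = 0.035156; P(data | urn C) = (1/12)(11/12)(1/12)(11/12) = 0.0058353.
The prior-weighted likelihoods are 1/3 · 0.041649 = 0.013883, 1/2 · 0.035156 = 0.017578, 1/6 · 0.0058353 = 0.00097254; summing to 0.032434.
Normalising, the posterior is P(urn A | data) = 0.42804, P(urn B | data) = 0.54197, P(urn C | data) = 0.029986.
So P(red next | data) = Σ P(red next | H) P(H | data) = (5/7)(0.42804) + (1/4)(0.54197) + (1/12)(0.029986) = 0.44374.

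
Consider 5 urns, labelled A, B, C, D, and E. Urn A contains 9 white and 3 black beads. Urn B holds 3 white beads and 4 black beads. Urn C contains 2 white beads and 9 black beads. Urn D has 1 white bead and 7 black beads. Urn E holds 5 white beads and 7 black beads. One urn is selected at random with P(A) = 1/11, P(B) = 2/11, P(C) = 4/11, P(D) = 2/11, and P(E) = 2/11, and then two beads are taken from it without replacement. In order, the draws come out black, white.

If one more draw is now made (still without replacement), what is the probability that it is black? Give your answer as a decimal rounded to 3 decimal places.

0.694

Compute the likelihood of the observed sequence for each case: P(data | urn A) = (3/12)(9/11) = 0.20455; P(data | urn B) = (4/7)(3/6) = 0.28571; P(data | urn C) = (9/11)(2/10) = 0.16364; P(data | urn D) = (7/8)(1/7) = 0.125; P(data | urn E) = (7/12)(5/11) = 0.26515.
Multiplying each by its prior: 1/11 · 0.20455 = 0.018595, 2/11 · 0.28571 = 0.051948, 4/11 · 0.16364 = 0.059504, 2/11 · 0.125 = 0.022727, 2/11 · 0.26515 = 0.048209; these sum to 0.20098.
Dividing through by the total gives posterior P(urn A | data) = 0.09252, P(urn B | data) = 0.25847, P(urn C | data) = 0.29606, P(urn D | data) = 0.11308, P(urn E | data) = 0.23987.
Averaging over the posterior, P(black next | data) = (1/5)(0.09252) + (3/5)(0.25847) + (8/9)(0.29606) + (1)(0.11308) + (3/5)(0.23987) = 0.69375.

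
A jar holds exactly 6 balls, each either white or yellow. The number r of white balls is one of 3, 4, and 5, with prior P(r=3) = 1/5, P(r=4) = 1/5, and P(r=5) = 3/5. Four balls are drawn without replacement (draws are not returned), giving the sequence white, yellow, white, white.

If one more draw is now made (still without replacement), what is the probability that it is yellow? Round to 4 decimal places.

0.1707

Compute the likelihood of the observed sequence for each case: P(data | r = 3) = (3/6)(3/5)(2/4)(1/3) = 1/20; P(data | r = 4) = (4/6)(2/5)(3/4)(2/3) = 2/15; P(data | r = 5) = (5/6)(1/5)(4/4)(3/3) = 1/6.
Weighting by the prior gives 1/5 · 1/20 = 1/100, 1/5 · 2/15 = 2/75, 3/5 · 1/6 = 1/10; with total 41/300.
The posterior is then P(r = 3 | data) = 3/41, P(r = 4 | data) = 8/41, P(r = 5 | data) = 30/41.
So P(yellow next | data) = Σ P(yellow next | H) P(H | data) = (1)(3/41) + (1/2)(8/41) + (0)(30/41) = 7/41.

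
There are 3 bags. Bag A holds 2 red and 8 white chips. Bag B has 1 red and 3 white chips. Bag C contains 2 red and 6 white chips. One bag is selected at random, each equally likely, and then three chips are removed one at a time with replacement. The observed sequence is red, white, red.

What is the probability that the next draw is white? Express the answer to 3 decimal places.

0.763

Under each hypothesis, the probability of the observed sequence is: P(data | bag A) = (2/10)(8/10)(2/10) = 0.032; P(data | bag B) = (1/4)(3/4)(1/4) = 0.046875; P(data | bag C) = (2/8)(6/8)(2/8) = 0.046875.
The prior-weighted likelihoods are 1/3 · 0.032 = 0.010667, 1/3 · 0.046875 = 0.015625, 1/3 · 0.046875 = 0.015625; these sum to 0.041917.
Dividing through by the total gives posterior P(bag A | data) = 0.25447, P(bag B | data) = 0.37276, P(bag C | data) = 0.37276.
The predictive probability is P(white next | data) = (4/5)(0.25447) + (3/4)(0.37276) + (3/4)(0.37276) = 0.76272.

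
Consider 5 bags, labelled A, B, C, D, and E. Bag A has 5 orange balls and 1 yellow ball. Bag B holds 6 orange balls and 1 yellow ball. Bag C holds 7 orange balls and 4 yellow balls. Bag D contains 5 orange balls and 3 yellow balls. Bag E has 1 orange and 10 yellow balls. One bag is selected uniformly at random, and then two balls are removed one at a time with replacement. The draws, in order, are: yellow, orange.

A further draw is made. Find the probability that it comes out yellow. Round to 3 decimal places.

Under each hypothesis, the probability of the observed sequence is: P(data | bag A) = (1/6)(5/6) = 0.13889; P(data | bag B) = (1/7)(6/7) = 0.12245; P(data | bag C) = (4/11)(7/11) = 0.2314; P(data | bag D) = (3/8)(5/8) = 0.23438; P(data | bag E) = (10/11)(1/11) = 0.082645.
Weighting by the prior gives 1/5 · 0.13889 = 0.027778, 1/5 · 0.12245 = 0.02449, 1/5 · 0.2314 = 0.046281, 1/5 · 0.23438 = 0.046875, 1/5 · 0.082645 = 0.016529; with total 0.16195.
Normalising, the posterior is P(bag A | data) = 0.17152, P(bag B | data) = 0.15122, P(bag C | data) = 0.28577, P(bag D | data) = 0.28944, P(bag E | data) = 0.10206.
The predictive probability is P(yellow next | data) = (1/6)(0.17152) + (1/7)(0.15122) + (4/11)(0.28577) + (3/8)(0.28944) + (10/11)(0.10206) = 0.35543.

0.355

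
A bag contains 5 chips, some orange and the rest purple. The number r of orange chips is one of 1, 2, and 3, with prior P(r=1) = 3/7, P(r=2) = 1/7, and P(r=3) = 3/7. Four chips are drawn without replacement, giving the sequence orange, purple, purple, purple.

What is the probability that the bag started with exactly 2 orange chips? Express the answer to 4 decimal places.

0.1429

Under each hypothesis, the probability of the observed sequence is: P(data | r = 1) = (1/5)(4/4)(3/3)(2/2) = 1/5; P(data | r = 2) = (2/5)(3/4)(2/3)(1/2) = 1/10; P(data | r = 3) = (3/5)(2/4)(1/3)(0/2) = 0.
The prior-weighted likelihoods are 3/7 · 1/5 = 3/35, 1/7 · 1/10 = 1/70, 3/7 · 0 = 0; with total 1/10.
Therefore the posterior P(r = 2 | data) = (1/70) / (1/10) = 1/7.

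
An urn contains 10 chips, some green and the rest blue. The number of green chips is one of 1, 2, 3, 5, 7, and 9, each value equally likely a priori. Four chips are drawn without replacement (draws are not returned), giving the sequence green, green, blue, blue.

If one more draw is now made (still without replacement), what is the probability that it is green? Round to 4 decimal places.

0.4449

The likelihood of the observed sequence under each hypothesis: P(data | r = 1) = (1/10)(0/9) = 0; P(data | r = 2) = (2/10)(1/9)(8/8)(7/7) = 0.022222; P(data | r = 3) = (3/10)(2/9)(7/8)(6/7) = 0.05; P(data | r = 5) = (5/10)(4/9)(5/8)(4/7) = 0.079365; P(data | r = 7) = (7/10)(6/9)(3/8)(2/7) = 0.05; P(data | r = 9) = (9/10)(8/9)(1/8)(0/7) = 0.
Weighting by the prior gives 1/6 · 0 = 0, 1/6 · 0.022222 = 0.0037037, 1/6 · 0.05 = 0.0083333, 1/6 · 0.079365 = 0.013228, 1/6 · 0.05 = 0.0083333, 1/6 · 0 = 0; with total 0.033598.
The posterior is then P(r = 1 | data) = 0, P(r = 2 | data) = 0.11024, P(r = 3 | data) = 0.24803, P(r = 5 | data) = 0.3937, P(r = 7 | data) = 0.24803, P(r = 9 | data) = 0.
So P(green next | data) = Σ P(green next | H) P(H | data) = (0)(0.11024) + (1/6)(0.24803) + (1/2)(0.3937) + (5/6)(0.24803) = 0.44488.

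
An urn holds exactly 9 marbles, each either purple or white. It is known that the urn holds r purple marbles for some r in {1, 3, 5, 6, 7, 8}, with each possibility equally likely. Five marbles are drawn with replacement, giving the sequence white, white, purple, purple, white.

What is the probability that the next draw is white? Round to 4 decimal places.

0.5252

Under each hypothesis, the probability of the observed sequence is: P(data | r = 1) = (8/9)(8/9)(1/9)(1/9)(8/9) = 0.0086708; P(data | r = 3) = (6/9)(6/9)(3/9)(3/9)(6/9) = 0.032922; P(data | r = 5) = (4/9)(4/9)(5/9)(5/9)(4/9) = 0.027096; P(data | r = 6) = (3/9)(3/9)(6/9)(6/9)(3/9) = 0.016461; P(data | r = 7) = (2/9)(2/9)(7/9)(7/9)(2/9) = 0.0066386; P(data | r = 8) = (1/9)(1/9)(8/9)(8/9)(1/9) = 0.0010838.
The prior-weighted likelihoods are 1/6 · 0.0086708 = 0.0014451, 1/6 · 0.032922 = 0.005487, 1/6 · 0.027096 = 0.004516, 1/6 · 0.016461 = 0.0027435, 1/6 · 0.0066386 = 0.0011064, 1/6 · 0.0010838 = 0.00018064; with total 0.015479.
The posterior is then P(r = 1 | data) = 0.093363, P(r = 3 | data) = 0.35449, P(r = 5 | data) = 0.29176, P(r = 6 | data) = 0.17724, P(r = 7 | data) = 0.071481, P(r = 8 | data) = 0.01167.
So P(white next | data) = Σ P(white next | H) P(H | data) = (8/9)(0.093363) + (2/3)(0.35449) + (4/9)(0.29176) + (1/3)(0.17724) + (2/9)(0.071481) + (1/9)(0.01167) = 0.52525.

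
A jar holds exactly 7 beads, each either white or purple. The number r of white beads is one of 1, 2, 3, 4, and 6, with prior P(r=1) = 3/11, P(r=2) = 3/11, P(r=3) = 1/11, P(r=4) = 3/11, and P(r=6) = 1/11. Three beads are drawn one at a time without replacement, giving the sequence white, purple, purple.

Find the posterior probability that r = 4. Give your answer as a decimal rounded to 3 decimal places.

Compute the likelihood of the observed sequence for each case: P(data | r = 1) = (1/7)(6/6)(5/5) = 1/7; P(data | r = 2) = (2/7)(5/6)(4/5) = 4/21; P(data | r = 3) = (3/7)(4/6)(3/5) = 6/35; P(data | r = 4) = (4/7)(3/6)(2/5) = 4/35; P(data | r = 6) = (6/7)(1/6)(0/5) = 0.
Multiplying each by its prior: 3/11 · 1/7 = 3/77, 3/11 · 4/21 = 4/77, 1/11 · 6/35 = 6/385, 3/11 · 4/35 = 12/385, 1/11 · 0 = 0; with total 53/385.
Therefore the posterior P(r = 4 | data) = (12/385) / (53/385) = 12/53.

0.226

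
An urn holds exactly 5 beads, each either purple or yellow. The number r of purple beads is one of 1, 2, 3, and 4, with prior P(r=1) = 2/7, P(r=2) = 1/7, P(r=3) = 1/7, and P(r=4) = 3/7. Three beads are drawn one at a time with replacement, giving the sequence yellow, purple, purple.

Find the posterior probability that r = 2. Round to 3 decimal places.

Compute the likelihood of the observed sequence for each case: P(data | r = 1) = (4/5)(1/5)(1/5) = 4/125; P(data | r = 2) = (3/5)(2/5)(2/5) = 12/125; P(data | r = 3) = (2/5)(3/5)(3/5) = 18/125; P(data | r = 4) = (1/5)(4/5)(4/5) = 16/125.
Weighting by the prior gives 2/7 · 4/125 = 8/875, 1/7 · 12/125 = 12/875, 1/7 · 18/125 = 18/875, 3/7 · 16/125 = 48/875; with total 86/875.
So P(r = 2 | data) = (12/875) / (86/875) = 6/43.

0.140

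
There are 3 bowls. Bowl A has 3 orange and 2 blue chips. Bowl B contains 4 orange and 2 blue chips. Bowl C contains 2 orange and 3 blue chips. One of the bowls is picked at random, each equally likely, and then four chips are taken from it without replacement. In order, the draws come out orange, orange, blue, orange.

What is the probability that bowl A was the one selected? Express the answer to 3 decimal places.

Compute the likelihood of the observed sequence for each case: P(data | bowl A) = (3/5)(2/4)(2/3)(1/2) = 1/10; P(data | bowl B) = (4/6)(3/5)(2/4)(2/3) = 2/15; P(data | bowl C) = (2/5)(1/4)(3/3)(0/2) = 0.
The prior-weighted likelihoods are 1/3 · 1/10 = 1/30, 1/3 · 2/15 = 2/45, 1/3 · 0 = 0; these sum to 7/90.
Therefore the posterior P(bowl A | data) = (1/30) / (7/90) = 3/7.

0.429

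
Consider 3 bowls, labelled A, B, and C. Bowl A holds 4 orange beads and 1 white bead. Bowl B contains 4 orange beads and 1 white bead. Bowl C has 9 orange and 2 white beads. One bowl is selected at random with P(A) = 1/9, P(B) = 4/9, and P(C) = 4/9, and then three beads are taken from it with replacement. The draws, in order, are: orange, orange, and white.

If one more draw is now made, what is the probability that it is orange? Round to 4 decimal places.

0.8079

Compute the likelihood of the observed sequence for each case: P(data | bowl A) = (4/5)(4/5)(1/5) = 0.128; P(data | bowl B) = (4/5)(4/5)(1/5) = 0.128; P(data | bowl C) = (9/11)(9/11)(2/11) = 0.12171.
Multiplying each by its prior: 1/9 · 0.128 = 0.014222, 4/9 · 0.128 = 0.056889, 4/9 · 0.12171 = 0.054095; with total 0.12521.
The posterior is then P(bowl A | data) = 0.11359, P(bowl B | data) = 0.45436, P(bowl C | data) = 0.43205.
Averaging over the posterior, P(orange next | data) = (4/5)(0.11359) + (4/5)(0.45436) + (9/11)(0.43205) = 0.80786.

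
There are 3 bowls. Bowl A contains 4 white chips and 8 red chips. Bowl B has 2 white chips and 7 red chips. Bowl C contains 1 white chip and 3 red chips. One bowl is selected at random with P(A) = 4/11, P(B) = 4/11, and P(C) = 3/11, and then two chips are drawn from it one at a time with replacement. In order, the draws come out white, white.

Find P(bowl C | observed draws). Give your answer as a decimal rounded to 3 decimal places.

0.226

The likelihood of the observed sequence under each hypothesis: P(data | bowl A) = (4/12)(4/12) = 0.11111; P(data | bowl B) = (2/9)(2/9) = 0.049383; P(data | bowl C) = (1/4)(1/4) = 0.0625.
The prior-weighted likelihoods are 4/11 · 0.11111 = 0.040404, 4/11 · 0.049383 = 0.017957, 3/11 · 0.0625 = 0.017045; with total 0.075407.
By Bayes' rule, P(bowl C | data) = (0.017045) / (0.075407) = 0.22605.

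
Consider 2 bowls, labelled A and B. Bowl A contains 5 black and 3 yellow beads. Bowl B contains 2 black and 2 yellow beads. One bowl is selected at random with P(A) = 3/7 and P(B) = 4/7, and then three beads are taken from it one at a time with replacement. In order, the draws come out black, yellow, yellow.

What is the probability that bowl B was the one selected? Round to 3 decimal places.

For each hypothesis, P(data | H) works out to: P(data | bowl A) = (5/8)(3/8)(3/8) = 0.087891; P(data | bowl B) = (2/4)(2/4)(2/4) = 0.125.
Multiplying each by its prior: 3/7 · 0.087891 = 0.037667, 4/7 · 0.125 = 0.071429; these sum to 0.1091.
Hence P(bowl B | data) = (0.071429) / (0.1091) = 0.65473.

0.655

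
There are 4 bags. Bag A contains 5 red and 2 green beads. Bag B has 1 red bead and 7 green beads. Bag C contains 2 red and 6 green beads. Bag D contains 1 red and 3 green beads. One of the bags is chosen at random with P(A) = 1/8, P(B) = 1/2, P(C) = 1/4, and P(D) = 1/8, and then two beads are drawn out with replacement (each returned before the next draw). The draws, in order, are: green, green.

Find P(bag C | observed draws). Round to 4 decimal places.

0.2328

Under each hypothesis, the probability of the observed sequence is: P(data | bag A) = (2/7)(2/7) = 0.081633; P(data | bag B) = (7/8)(7/8) = 0.76562; P(data | bag C) = (6/8)(6/8) = 0.5625; P(data | bag D) = (3/4)(3/4) = 0.5625.
Weighting by the prior gives 1/8 · 0.081633 = 0.010204, 1/2 · 0.76562 = 0.38281, 1/4 · 0.5625 = 0.14062, 1/8 · 0.5625 = 0.070312; summing to 0.60395.
Therefore the posterior P(bag C | data) = (0.14062) / (0.60395) = 0.23284.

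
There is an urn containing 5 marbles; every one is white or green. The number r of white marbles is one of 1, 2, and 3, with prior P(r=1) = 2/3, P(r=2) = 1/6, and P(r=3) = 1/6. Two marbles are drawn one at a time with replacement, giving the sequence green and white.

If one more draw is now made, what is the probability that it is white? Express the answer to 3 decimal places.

For each hypothesis, P(data | H) works out to: P(data | r = 1) = (4/5)(1/5) = 4/25; P(data | r = 2) = (3/5)(2/5) = 6/25; P(data | r = 3) = (2/5)(3/5) = 6/25.
Weighting by the prior gives 2/3 · 4/25 = 8/75, 1/6 · 6/25 = 1/25, 1/6 · 6/25 = 1/25; with total 14/75.
Dividing through by the total gives posterior P(r = 1 | data) = 4/7, P(r = 2 | data) = 3/14, P(r = 3 | data) = 3/14.
So P(white next | data) = Σ P(white next | H) P(H | data) = (1/5)(4/7) + (2/5)(3/14) + (3/5)(3/14) = 23/70.

0.329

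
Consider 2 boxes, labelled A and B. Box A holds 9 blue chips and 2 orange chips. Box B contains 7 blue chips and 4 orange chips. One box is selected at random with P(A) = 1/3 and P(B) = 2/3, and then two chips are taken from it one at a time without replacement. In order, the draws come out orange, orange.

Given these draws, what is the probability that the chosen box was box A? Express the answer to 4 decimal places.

0.0769

Compute the likelihood of the observed sequence for each case: P(data | box A) = (2/11)(1/10) = 1/55; P(data | box B) = (4/11)(3/10) = 6/55.
Multiplying each by its prior: 1/3 · 1/55 = 1/165, 2/3 · 6/55 = 4/55; with total 13/165.
So P(box A | data) = (1/165) / (13/165) = 1/13.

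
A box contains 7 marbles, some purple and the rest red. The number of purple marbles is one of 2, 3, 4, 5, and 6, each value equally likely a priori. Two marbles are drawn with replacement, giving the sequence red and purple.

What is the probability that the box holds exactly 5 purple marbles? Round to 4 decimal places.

The likelihood of the observed sequence under each hypothesis: P(data | r = 2) = (5/7)(2/7) = 10/49; P(data | r = 3) = (4/7)(3/7) = 12/49; P(data | r = 4) = (3/7)(4/7) = 12/49; P(data | r = 5) = (2/7)(5/7) = 10/49; P(data | r = 6) = (1/7)(6/7) = 6/49.
Weighting by the prior gives 1/5 · 10/49 = 2/49, 1/5 · 12/49 = 12/245, 1/5 · 12/49 = 12/245, 1/5 · 10/49 = 2/49, 1/5 · 6/49 = 6/245; with total 10/49.
So P(r = 5 | data) = (2/49) / (10/49) = 1/5.

0.2000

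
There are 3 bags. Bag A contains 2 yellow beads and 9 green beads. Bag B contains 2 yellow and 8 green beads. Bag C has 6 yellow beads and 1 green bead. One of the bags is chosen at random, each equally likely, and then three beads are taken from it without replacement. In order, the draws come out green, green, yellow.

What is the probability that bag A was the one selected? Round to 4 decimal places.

Compute the likelihood of the observed sequence for each case: P(data | bag A) = (9/11)(8/10)(2/9) = 0.14545; P(data | bag B) = (8/10)(7/9)(2/8) = 0.15556; P(data | bag C) = (1/7)(0/6) = 0.
Weighting by the prior gives 1/3 · 0.14545 = 0.048485, 1/3 · 0.15556 = 0.051852, 1/3 · 0 = 0; summing to 0.10034.
Therefore the posterior P(bag A | data) = (0.048485) / (0.10034) = 0.48322.

0.4832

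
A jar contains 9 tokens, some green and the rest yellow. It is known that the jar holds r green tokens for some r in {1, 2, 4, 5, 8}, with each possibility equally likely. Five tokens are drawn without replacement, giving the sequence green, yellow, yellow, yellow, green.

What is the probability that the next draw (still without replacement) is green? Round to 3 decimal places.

0.444

For each hypothesis, P(data | H) works out to: P(data | r = 1) = (1/9)(8/8)(7/7)(6/6)(0/5) = 0; P(data | r = 2) = (2/9)(7/8)(6/7)(5/6)(1/5) = 1/36; P(data | r = 4) = (4/9)(5/8)(4/7)(3/6)(3/5) = 1/21; P(data | r = 5) = (5/9)(4/8)(3/7)(2/6)(4/5) = 2/63; P(data | r = 8) = (8/9)(1/8)(0/7) = 0.
The prior-weighted likelihoods are 1/5 · 0 = 0, 1/5 · 1/36 = 1/180, 1/5 · 1/21 = 1/105, 1/5 · 2/63 = 2/315, 1/5 · 0 = 0; summing to 3/140.
Dividing through by the total gives posterior P(r = 1 | data) = 0, P(r = 2 | data) = 7/27, P(r = 4 | data) = 4/9, P(r = 5 | data) = 8/27, P(r = 8 | data) = 0.
Averaging over the posterior, P(green next | data) = (0)(7/27) + (1/2)(4/9) + (3/4)(8/27) = 4/9.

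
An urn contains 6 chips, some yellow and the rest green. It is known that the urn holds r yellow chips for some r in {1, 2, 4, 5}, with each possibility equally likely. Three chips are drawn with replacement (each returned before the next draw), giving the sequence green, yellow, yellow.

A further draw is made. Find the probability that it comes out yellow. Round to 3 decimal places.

0.620

Under each hypothesis, the probability of the observed sequence is: P(data | r = 1) = (5/6)(1/6)(1/6) = 5/216; P(data | r = 2) = (4/6)(2/6)(2/6) = 2/27; P(data | r = 4) = (2/6)(4/6)(4/6) = 4/27; P(data | r = 5) = (1/6)(5/6)(5/6) = 25/216.
Multiplying each by its prior: 1/4 · 5/216 = 5/864, 1/4 · 2/27 = 1/54, 1/4 · 4/27 = 1/27, 1/4 · 25/216 = 25/864; these sum to 13/144.
The posterior is then P(r = 1 | data) = 5/78, P(r = 2 | data) = 8/39, P(r = 4 | data) = 16/39, P(r = 5 | data) = 25/78.
Averaging over the posterior, P(yellow next | data) = (1/6)(5/78) + (1/3)(8/39) + (2/3)(16/39) + (5/6)(25/78) = 145/234.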